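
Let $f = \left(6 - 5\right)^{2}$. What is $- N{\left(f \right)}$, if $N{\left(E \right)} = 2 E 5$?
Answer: $-10$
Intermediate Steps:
$f = 1$ ($f = 1^{2} = 1$)
$N{\left(E \right)} = 10 E$
$- N{\left(f \right)} = - 10 \cdot 1 = \left(-1\right) 10 = -10$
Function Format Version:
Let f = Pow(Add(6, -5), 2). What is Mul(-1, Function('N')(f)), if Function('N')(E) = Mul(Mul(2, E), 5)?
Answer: -10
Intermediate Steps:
f = 1 (f = Pow(1, 2) = 1)
Function('N')(E) = Mul(10, E)
Mul(-1, Function('N')(f)) = Mul(-1, Mul(10, 1)) = Mul(-1, 10) = -10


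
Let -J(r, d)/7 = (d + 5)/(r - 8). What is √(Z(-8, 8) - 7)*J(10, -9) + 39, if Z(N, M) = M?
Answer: 53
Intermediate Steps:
J(r, d) = -7*(5 + d)/(-8 + r) (J(r, d) = -7*(d + 5)/(r - 8) = -7*(5 + d)/(-8 + r))
√(Z(-8, 8) - 7)*J(10, -9) + 39 = √(8 - 7)*(7*(-5 - 1*(-9))/(-8 + 10)) + 39 = √1*(7*(-5 + 9)/2) + 39 = 1*(7*(½)*4) + 39 = 1*14 + 39 = 14 + 39 = 53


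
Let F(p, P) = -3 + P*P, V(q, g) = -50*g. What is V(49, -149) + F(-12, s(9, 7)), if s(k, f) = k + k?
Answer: 7771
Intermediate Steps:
s(k, f) = 2*k
F(p, P) = -3 + P²
V(49, -149) + F(-12, s(9, 7)) = -50*(-149) + (-3 + (2*9)²) = 7450 + (-3 + 18²) = 7450 + (-3 + 324) = 7450 + 321 = 7771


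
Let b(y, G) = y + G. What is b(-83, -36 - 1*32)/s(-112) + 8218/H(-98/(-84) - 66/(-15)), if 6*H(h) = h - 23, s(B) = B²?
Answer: -18555665533/6560512 ≈ -2828.4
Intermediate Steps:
H(h) = -23/6 + h/6 (H(h) = (h - 23)/6 = (-23 + h)/6 = -23/6 + h/6)
b(y, G) = G + y
b(-83, -36 - 1*32)/s(-112) + 8218/H(-98/(-84) - 66/(-15)) = ((-36 - 1*32) - 83)/((-112)²) + 8218/(-23/6 + (-98/(-84) - 66/(-15))/6) = ((-36 - 32) - 83)/12544 + 8218/(-23/6 + (-98*(-1/84) - 66*(-1/15))/6) = (-68 - 83)*(1/12544) + 8218/(-23/6 + (7/6 + 22/5)/6) = -151*1/12544 + 8218/(-23/6 + (⅙)*(167/30)) = -151/12544 + 8218/(-23/6 + 167/180) = -151/12544 + 8218/(-523/180) = -151/12544 + 8218*(-180/523) = -151/12544 - 1479240/523 = -18555665533/6560512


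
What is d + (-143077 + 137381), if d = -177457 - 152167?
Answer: -335320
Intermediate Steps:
d = -329624
d + (-143077 + 137381) = -329624 + (-143077 + 137381) = -329624 - 5696 = -335320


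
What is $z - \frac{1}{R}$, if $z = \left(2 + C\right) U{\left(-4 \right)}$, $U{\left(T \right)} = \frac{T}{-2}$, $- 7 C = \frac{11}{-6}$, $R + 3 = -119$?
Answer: $\frac{11611}{2562} \approx 4.532$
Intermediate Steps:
$R = -122$ ($R = -3 - 119 = -122$)
$C = \frac{11}{42}$ ($C = - \frac{11 \frac{1}{-6}}{7} = - \frac{11 \left(- \frac{1}{6}\right)}{7} = \left(- \frac{1}{7}\right) \left(- \frac{11}{6}\right) = \frac{11}{42} \approx 0.2619$)
$U{\left(T \right)} = - \frac{T}{2}$ ($U{\left(T \right)} = T \left(- \frac{1}{2}\right) = - \frac{T}{2}$)
$z = \frac{95}{21}$ ($z = \left(2 + \frac{11}{42}\right) \left(\left(- \frac{1}{2}\right) \left(-4\right)\right) = \frac{95}{42} \cdot 2 = \frac{95}{21} \approx 4.5238$)
$z - \frac{1}{R} = \frac{95}{21} - \frac{1}{-122} = \frac{95}{21} - - \frac{1}{122} = \frac{95}{21} + \frac{1}{122} = \frac{11611}{2562}$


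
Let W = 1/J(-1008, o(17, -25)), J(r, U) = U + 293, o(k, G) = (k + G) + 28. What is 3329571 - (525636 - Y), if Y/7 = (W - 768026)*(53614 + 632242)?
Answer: -1154119848968249/313 ≈ -3.6873e+12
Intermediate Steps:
o(k, G) = 28 + G + k (o(k, G) = (G + k) + 28 = 28 + G + k)
J(r, U) = 293 + U
W = 1/313 (W = 1/(293 + (28 - 25 + 17)) = 1/(293 + 20) = 1/313 ≈ 0.0031949)
Y = -1154120726599904/313 (Y = 7*((1/313 - 768026)*(53614 + 632242)) = 7*(-240392137/313*685856) = 7*(-164874389514272/313) = -1154120726599904/313 ≈ -3.6873e+12)
3329571 - (525636 - Y) = 3329571 - (525636 - 1*(-1154120726599904/313)) = 3329571 - (525636 + 1154120726599904/313) = 3329571 - 1*1154120891123972/313 = 3329571 - 1154120891123972/313 = -1154119848968249/313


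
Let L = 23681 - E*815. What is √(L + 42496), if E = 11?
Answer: 2*√14303 ≈ 239.19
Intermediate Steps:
L = 14716 (L = 23681 - 11*815 = 23681 - 1*8965 = 23681 - 8965 = 14716)
√(L + 42496) = √(14716 + 42496) = √57212 = 2*√14303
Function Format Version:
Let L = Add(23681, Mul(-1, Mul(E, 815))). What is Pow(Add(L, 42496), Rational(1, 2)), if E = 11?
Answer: Mul(2, Pow(14303, Rational(1, 2))) ≈ 239.19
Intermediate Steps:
L = 14716 (L = Add(23681, Mul(-1, Mul(11, 815))) = Add(23681, Mul(-1, 8965)) = Add(23681, -8965) = 14716)
Pow(Add(L, 42496), Rational(1, 2)) = Pow(Add(14716, 42496), Rational(1, 2)) = Pow(57212, Rational(1, 2)) = Mul(2, Pow(14303, Rational(1, 2)))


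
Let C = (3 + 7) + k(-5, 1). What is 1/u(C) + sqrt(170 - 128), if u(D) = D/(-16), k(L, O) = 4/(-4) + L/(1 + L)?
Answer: -64/41 + sqrt(42) ≈ 4.9198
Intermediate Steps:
k(L, O) = -1 + L/(1 + L) (k(L, O) = 4*(-1/4) + L/(1 + L) = -1 + L/(1 + L))
C = 41/4 (C = (3 + 7) - 1/(1 - 5) = 10 - 1/(-4) = 10 - 1*(-1/4) = 10 + 1/4 = 41/4 ≈ 10.250)
u(D) = -D/16 (u(D) = D*(-1/16) = -D/16)
1/u(C) + sqrt(170 - 128) = 1/(-1/16*41/4) + sqrt(170 - 128) = 1/(-41/64) + sqrt(42) = -64/41 + sqrt(42)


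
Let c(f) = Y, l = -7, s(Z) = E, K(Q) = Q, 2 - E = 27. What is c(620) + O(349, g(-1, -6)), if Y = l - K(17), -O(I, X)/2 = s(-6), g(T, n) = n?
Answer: 26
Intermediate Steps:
E = -25 (E = 2 - 1*27 = 2 - 27 = -25)
s(Z) = -25
O(I, X) = 50 (O(I, X) = -2*(-25) = 50)
Y = -24 (Y = -7 - 1*17 = -7 - 17 = -24)
c(f) = -24
c(620) + O(349, g(-1, -6)) = -24 + 50 = 26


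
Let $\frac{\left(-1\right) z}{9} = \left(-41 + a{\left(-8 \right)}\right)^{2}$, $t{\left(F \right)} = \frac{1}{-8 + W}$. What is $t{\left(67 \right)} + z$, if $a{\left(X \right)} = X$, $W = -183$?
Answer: $- \frac{4127320}{191} \approx -21609.0$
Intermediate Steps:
$t{\left(F \right)} = - \frac{1}{191}$ ($t{\left(F \right)} = \frac{1}{-8 - 183} = \frac{1}{-191} = - \frac{1}{191}$)
$z = -21609$ ($z = - 9 \left(-41 - 8\right)^{2} = - 9 \left(-49\right)^{2} = \left(-9\right) 2401 = -21609$)
$t{\left(67 \right)} + z = - \frac{1}{191} - 21609 = - \frac{4127320}{191}$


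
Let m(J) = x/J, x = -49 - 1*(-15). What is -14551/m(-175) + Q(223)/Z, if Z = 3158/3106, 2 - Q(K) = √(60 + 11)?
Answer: -4020699471/53686 - 1553*√71/1579 ≈ -74901.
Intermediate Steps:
x = -34 (x = -49 + 15 = -34)
Q(K) = 2 - √71 (Q(K) = 2 - √(60 + 11) = 2 - √71)
Z = 1579/1553 (Z = 3158*(1/3106) = 1579/1553 ≈ 1.0167)
m(J) = -34/J
-14551/m(-175) + Q(223)/Z = -14551/((-34/(-175))) + (2 - √71)/(1579/1553) = -14551/((-34*(-1/175))) + (2 - √71)*(1553/1579) = -14551/34/175 + (3106/1579 - 1553*√71/1579) = -14551*175/34 + (3106/1579 - 1553*√71/1579) = -2546425/34 + (3106/1579 - 1553*√71/1579) = -4020699471/53686 - 1553*√71/1579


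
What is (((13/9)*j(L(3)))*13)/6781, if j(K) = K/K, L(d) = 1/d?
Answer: 169/61029 ≈ 0.0027692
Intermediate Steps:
j(K) = 1
(((13/9)*j(L(3)))*13)/6781 = (((13/9)*1)*13)/6781 = (((13*(⅑))*1)*13)*(1/6781) = (((13/9)*1)*13)*(1/6781) = ((13/9)*13)*(1/6781) = (169/9)*(1/6781) = 169/61029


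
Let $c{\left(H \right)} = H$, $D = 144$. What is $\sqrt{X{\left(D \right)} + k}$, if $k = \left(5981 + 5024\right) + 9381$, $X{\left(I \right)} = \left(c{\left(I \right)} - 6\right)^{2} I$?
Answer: $\sqrt{2762722} \approx 1662.1$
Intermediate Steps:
$X{\left(I \right)} = I \left(-6 + I\right)^{2}$ ($X{\left(I \right)} = \left(I - 6\right)^{2} I = \left(-6 + I\right)^{2} I = I \left(-6 + I\right)^{2}$)
$k = 20386$ ($k = 11005 + 9381 = 20386$)
$\sqrt{X{\left(D \right)} + k} = \sqrt{144 \left(-6 + 144\right)^{2} + 20386} = \sqrt{144 \cdot 138^{2} + 20386} = \sqrt{144 \cdot 19044 + 20386} = \sqrt{2742336 + 20386} = \sqrt{2762722}$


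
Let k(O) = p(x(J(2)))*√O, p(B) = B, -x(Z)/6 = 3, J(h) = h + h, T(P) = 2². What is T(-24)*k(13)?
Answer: -72*√13 ≈ -259.60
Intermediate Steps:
T(P) = 4
J(h) = 2*h
x(Z) = -18 (x(Z) = -6*3 = -18)
k(O) = -18*√O
T(-24)*k(13) = 4*(-18*√13) = -72*√13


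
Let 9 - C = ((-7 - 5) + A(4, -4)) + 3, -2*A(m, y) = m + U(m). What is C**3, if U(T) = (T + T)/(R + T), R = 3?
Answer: 2985984/343 ≈ 8705.5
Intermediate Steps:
U(T) = 2*T/(3 + T) (U(T) = (T + T)/(3 + T) = (2*T)/(3 + T) = 2*T/(3 + T))
A(m, y) = -m/2 - m/(3 + m) (A(m, y) = -(m + 2*m/(3 + m))/2 = -m/2 - m/(3 + m))
C = 144/7 (C = 9 - (((-7 - 5) + (1/2)*4*(-5 - 1*4)/(3 + 4)) + 3) = 9 - ((-12 + (1/2)*4*(-5 - 4)/7) + 3) = 9 - ((-12 + (1/2)*4*(1/7)*(-9)) + 3) = 9 - ((-12 - 18/7) + 3) = 9 - (-102/7 + 3) = 9 - 1*(-81/7) = 9 + 81/7 = 144/7 ≈ 20.571)
C**3 = (144/7)**3 = 2985984/343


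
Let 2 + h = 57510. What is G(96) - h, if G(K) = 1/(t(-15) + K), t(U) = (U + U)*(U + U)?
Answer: -57277967/996 ≈ -57508.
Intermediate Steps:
h = 57508 (h = -2 + 57510 = 57508)
t(U) = 4*U² (t(U) = (2*U)*(2*U) = 4*U²)
G(K) = 1/(900 + K) (G(K) = 1/(4*(-15)² + K) = 1/(4*225 + K) = 1/(900 + K))
G(96) - h = 1/(900 + 96) - 1*57508 = 1/996 - 57508 = -57277967/996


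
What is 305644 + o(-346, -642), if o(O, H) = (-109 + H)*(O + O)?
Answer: 825336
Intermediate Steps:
o(O, H) = 2*O*(-109 + H) (o(O, H) = (-109 + H)*(2*O) = 2*O*(-109 + H))
305644 + o(-346, -642) = 305644 + 2*(-346)*(-109 - 642) = 305644 + 2*(-346)*(-751) = 305644 + 519692 = 825336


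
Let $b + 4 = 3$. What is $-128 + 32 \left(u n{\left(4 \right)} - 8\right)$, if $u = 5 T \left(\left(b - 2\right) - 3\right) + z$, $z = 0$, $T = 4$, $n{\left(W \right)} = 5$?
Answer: $-19584$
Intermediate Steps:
$b = -1$ ($b = -4 + 3 = -1$)
$u = -120$ ($u = 5 \cdot 4 \left(\left(-1 - 2\right) - 3\right) + 0 = 20 \left(-3 - 3\right) + 0 = 20 \left(-6\right) + 0 = -120 + 0 = -120$)
$-128 + 32 \left(u n{\left(4 \right)} - 8\right) = -128 + 32 \left(\left(-120\right) 5 - 8\right) = -128 + 32 \left(-600 - 8\right) = -128 + 32 \left(-608\right) = -128 - 19456 = -19584$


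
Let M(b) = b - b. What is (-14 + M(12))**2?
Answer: 196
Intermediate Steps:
M(b) = 0
(-14 + M(12))**2 = (-14 + 0)**2 = (-14)**2 = 196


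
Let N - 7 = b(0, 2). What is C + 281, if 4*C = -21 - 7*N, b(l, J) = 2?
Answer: 260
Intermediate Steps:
N = 9 (N = 7 + 2 = 9)
C = -21 (C = (-21 - 7*9)/4 = (-21 - 63)/4 = (¼)*(-84) = -21)
C + 281 = -21 + 281 = 260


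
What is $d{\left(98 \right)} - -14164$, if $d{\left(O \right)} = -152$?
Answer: $14012$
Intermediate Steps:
$d{\left(98 \right)} - -14164 = -152 - -14164 = -152 + 14164 = 14012$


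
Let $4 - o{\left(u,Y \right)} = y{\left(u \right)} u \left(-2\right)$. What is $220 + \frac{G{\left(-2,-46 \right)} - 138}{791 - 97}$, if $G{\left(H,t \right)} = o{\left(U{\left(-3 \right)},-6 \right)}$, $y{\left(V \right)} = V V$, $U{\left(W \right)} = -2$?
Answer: $\frac{76265}{347} \approx 219.78$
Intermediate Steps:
$y{\left(V \right)} = V^{2}$
$o{\left(u,Y \right)} = 4 + 2 u^{3}$ ($o{\left(u,Y \right)} = 4 - u^{2} u \left(-2\right) = 4 - u^{3} \left(-2\right) = 4 - - 2 u^{3} = 4 + 2 u^{3}$)
$G{\left(H,t \right)} = -12$ ($G{\left(H,t \right)} = 4 + 2 \left(-2\right)^{3} = 4 + 2 \left(-8\right) = 4 - 16 = -12$)
$220 + \frac{G{\left(-2,-46 \right)} - 138}{791 - 97} = 220 + \frac{-12 - 138}{791 - 97} = 220 - \frac{150}{694} = 220 - \frac{75}{347} = \frac{76265}{347}$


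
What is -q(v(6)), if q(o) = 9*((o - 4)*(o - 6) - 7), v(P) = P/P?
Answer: -72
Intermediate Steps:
v(P) = 1
q(o) = -63 + 9*(-6 + o)*(-4 + o) (q(o) = 9*((-4 + o)*(-6 + o) - 7) = 9*((-6 + o)*(-4 + o) - 7) = 9*(-7 + (-6 + o)*(-4 + o)) = -63 + 9*(-6 + o)*(-4 + o))
-q(v(6)) = -(153 - 90*1 + 9*1²) = -(153 - 90 + 9*1) = -(153 - 90 + 9) = -1*72 = -72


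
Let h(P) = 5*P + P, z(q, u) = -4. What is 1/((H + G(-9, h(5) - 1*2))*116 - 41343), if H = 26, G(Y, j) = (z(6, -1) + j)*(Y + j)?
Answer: 1/14569 ≈ 6.8639e-5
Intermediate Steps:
h(P) = 6*P
G(Y, j) = (-4 + j)*(Y + j)
1/((H + G(-9, h(5) - 1*2))*116 - 41343) = 1/((26 + ((6*5 - 1*2)² - 4*(-9) - 4*(6*5 - 1*2) - 9*(6*5 - 1*2)))*116 - 41343) = 1/((26 + ((30 - 2)² + 36 - 4*(30 - 2) - 9*(30 - 2)))*116 - 41343) = 1/((26 + (28² + 36 - 4*28 - 9*28))*116 - 41343) = 1/((26 + (784 + 36 - 112 - 252))*116 - 41343) = 1/((26 + 456)*116 - 41343) = 1/(482*116 - 41343) = 1/(55912 - 41343) = 1/14569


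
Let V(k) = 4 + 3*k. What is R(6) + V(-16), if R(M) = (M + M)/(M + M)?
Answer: -43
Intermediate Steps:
R(M) = 1 (R(M) = (2*M)/((2*M)) = (2*M)*(1/(2*M)) = 1)
R(6) + V(-16) = 1 + (4 + 3*(-16)) = 1 + (4 - 48) = 1 - 44 = -43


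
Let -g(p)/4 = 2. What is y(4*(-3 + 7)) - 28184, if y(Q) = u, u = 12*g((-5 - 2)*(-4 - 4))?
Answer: -28280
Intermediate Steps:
g(p) = -8 (g(p) = -4*2 = -8)
u = -96 (u = 12*(-8) = -96)
y(Q) = -96
y(4*(-3 + 7)) - 28184 = -96 - 28184 = -28280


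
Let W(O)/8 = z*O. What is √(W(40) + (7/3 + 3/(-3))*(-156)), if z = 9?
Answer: 4*√167 ≈ 51.691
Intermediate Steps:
W(O) = 72*O (W(O) = 8*(9*O) = 72*O)
√(W(40) + (7/3 + 3/(-3))*(-156)) = √(72*40 + (7/3 + 3/(-3))*(-156)) = √(2880 + (7*(⅓) + 3*(-⅓))*(-156)) = √(2880 + (7/3 - 1)*(-156)) = √(2880 + (4/3)*(-156)) = √(2880 - 208) = √2672 = 4*√167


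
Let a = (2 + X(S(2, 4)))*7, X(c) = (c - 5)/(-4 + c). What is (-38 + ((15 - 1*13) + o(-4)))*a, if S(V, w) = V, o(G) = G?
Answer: -980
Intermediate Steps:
X(c) = (-5 + c)/(-4 + c)
a = 49/2 (a = (2 + (-5 + 2)/(-4 + 2))*7 = (2 - 3/(-2))*7 = (2 - ½*(-3))*7 = (2 + 3/2)*7 = (7/2)*7 = 49/2 ≈ 24.500)
(-38 + ((15 - 1*13) + o(-4)))*a = (-38 + ((15 - 1*13) - 4))*(49/2) = (-38 + ((15 - 13) - 4))*(49/2) = (-38 + (2 - 4))*(49/2) = (-38 - 2)*(49/2) = -40*49/2 = -980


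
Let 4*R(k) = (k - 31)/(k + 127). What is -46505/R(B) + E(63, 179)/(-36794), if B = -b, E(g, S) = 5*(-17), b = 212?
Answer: -581775669145/8940942 ≈ -65069.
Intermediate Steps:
E(g, S) = -85
B = -212 (B = -1*212 = -212)
R(k) = (-31 + k)/(4*(127 + k)) (R(k) = ((k - 31)/(k + 127))/4 = ((-31 + k)/(127 + k))/4 = (-31 + k)/(4*(127 + k)))
-46505/R(B) + E(63, 179)/(-36794) = -46505*4*(127 - 212)/(-31 - 212) - 85/(-36794) = -46505/((1/4)*(-243)/(-85)) - 85*(-1/36794) = -46505/((1/4)*(-1/85)*(-243)) + 85/36794 = -46505/243/340 + 85/36794 = -46505*340/243 + 85/36794 = -15811700/243 + 85/36794 = -581775669145/8940942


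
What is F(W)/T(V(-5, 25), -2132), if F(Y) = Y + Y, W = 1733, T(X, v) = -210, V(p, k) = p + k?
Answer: -1733/105 ≈ -16.505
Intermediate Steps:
V(p, k) = k + p
F(Y) = 2*Y
F(W)/T(V(-5, 25), -2132) = (2*1733)/(-210) = 3466*(-1/210) = -1733/105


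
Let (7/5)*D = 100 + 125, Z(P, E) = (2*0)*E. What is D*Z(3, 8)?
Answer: 0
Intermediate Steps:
Z(P, E) = 0 (Z(P, E) = 0*E = 0)
D = 1125/7 (D = 5*(100 + 125)/7 = (5/7)*225 = 1125/7 ≈ 160.71)
D*Z(3, 8) = (1125/7)*0 = 0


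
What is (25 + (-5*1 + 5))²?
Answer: 625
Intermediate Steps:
(25 + (-5*1 + 5))² = (25 + (-5 + 5))² = (25 + 0)² = 25² = 625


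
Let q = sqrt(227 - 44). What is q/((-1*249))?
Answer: -sqrt(183)/249 ≈ -0.054328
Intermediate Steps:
q = sqrt(183) ≈ 13.528
q/((-1*249)) = sqrt(183)/((-1*249)) = sqrt(183)/(-249) = sqrt(183)*(-1/249) = -sqrt(183)/249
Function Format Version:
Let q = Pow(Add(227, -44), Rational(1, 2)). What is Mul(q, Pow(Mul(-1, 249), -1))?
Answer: Mul(Rational(-1, 249), Pow(183, Rational(1, 2))) ≈ -0.054328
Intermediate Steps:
q = Pow(183, Rational(1, 2)) ≈ 13.528
Mul(q, Pow(Mul(-1, 249), -1)) = Mul(Pow(183, Rational(1, 2)), Pow(Mul(-1, 249), -1)) = Mul(Pow(183, Rational(1, 2)), Pow(-249, -1)) = Mul(Pow(183, Rational(1, 2)), Rational(-1, 249)) = Mul(Rational(-1, 249), Pow(183, Rational(1, 2)))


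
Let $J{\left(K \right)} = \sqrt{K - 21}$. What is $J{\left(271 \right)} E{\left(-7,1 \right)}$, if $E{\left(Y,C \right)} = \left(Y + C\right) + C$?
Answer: $- 25 \sqrt{10} \approx -79.057$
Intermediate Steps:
$J{\left(K \right)} = \sqrt{-21 + K}$
$E{\left(Y,C \right)} = Y + 2 C$ ($E{\left(Y,C \right)} = \left(C + Y\right) + C = Y + 2 C$)
$J{\left(271 \right)} E{\left(-7,1 \right)} = \sqrt{-21 + 271} \left(-7 + 2 \cdot 1\right) = \sqrt{250} \left(-7 + 2\right) = 5 \sqrt{10} \left(-5\right) = - 25 \sqrt{10}$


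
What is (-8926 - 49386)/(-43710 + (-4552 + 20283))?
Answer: 58312/27979 ≈ 2.0841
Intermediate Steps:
(-8926 - 49386)/(-43710 + (-4552 + 20283)) = -58312/(-43710 + 15731) = -58312/(-27979) = -58312*(-1/27979) = 58312/27979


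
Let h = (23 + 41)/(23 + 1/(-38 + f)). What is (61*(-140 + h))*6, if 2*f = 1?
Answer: -86529720/1723 ≈ -50220.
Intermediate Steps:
f = ½ (f = (½)*1 = ½ ≈ 0.50000)
h = 4800/1723 (h = (23 + 41)/(23 + 1/(-38 + ½)) = 64/(23 + 1/(-75/2)) = 64/(23 - 2/75) = 64/(1723/75) = 64*(75/1723) = 4800/1723 ≈ 2.7858)
(61*(-140 + h))*6 = (61*(-140 + 4800/1723))*6 = (61*(-236420/1723))*6 = -14421620/1723*6 = -86529720/1723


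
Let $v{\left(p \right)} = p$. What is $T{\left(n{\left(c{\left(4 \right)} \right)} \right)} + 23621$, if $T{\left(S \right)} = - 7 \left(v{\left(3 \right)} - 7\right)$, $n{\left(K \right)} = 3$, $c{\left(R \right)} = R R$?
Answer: $23649$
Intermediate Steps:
$c{\left(R \right)} = R^{2}$
$T{\left(S \right)} = 28$ ($T{\left(S \right)} = - 7 \left(3 - 7\right) = \left(-7\right) \left(-4\right) = 28$)
$T{\left(n{\left(c{\left(4 \right)} \right)} \right)} + 23621 = 28 + 23621 = 23649$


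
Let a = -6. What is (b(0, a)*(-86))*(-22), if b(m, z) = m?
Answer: 0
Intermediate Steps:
(b(0, a)*(-86))*(-22) = (0*(-86))*(-22) = 0*(-22) = 0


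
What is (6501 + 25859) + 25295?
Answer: 57655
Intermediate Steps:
(6501 + 25859) + 25295 = 32360 + 25295 = 57655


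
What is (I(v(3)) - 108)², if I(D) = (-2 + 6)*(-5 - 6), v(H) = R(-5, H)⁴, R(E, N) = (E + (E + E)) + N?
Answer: 23104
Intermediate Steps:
R(E, N) = N + 3*E (R(E, N) = (E + 2*E) + N = 3*E + N = N + 3*E)
v(H) = (-15 + H)⁴ (v(H) = (H + 3*(-5))⁴ = (H - 15)⁴ = (-15 + H)⁴)
I(D) = -44 (I(D) = 4*(-11) = -44)
(I(v(3)) - 108)² = (-44 - 108)² = (-152)² = 23104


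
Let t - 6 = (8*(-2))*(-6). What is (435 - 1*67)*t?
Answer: 37536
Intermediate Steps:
t = 102 (t = 6 + (8*(-2))*(-6) = 6 - 16*(-6) = 6 + 96 = 102)
(435 - 1*67)*t = (435 - 1*67)*102 = (435 - 67)*102 = 368*102 = 37536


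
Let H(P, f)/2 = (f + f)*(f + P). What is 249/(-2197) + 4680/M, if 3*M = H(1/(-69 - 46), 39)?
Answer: 10811217/4925674 ≈ 2.1949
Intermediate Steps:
H(P, f) = 4*f*(P + f) (H(P, f) = 2*((f + f)*(f + P)) = 2*((2*f)*(P + f)) = 2*(2*f*(P + f)) = 4*f*(P + f))
M = 233168/115 (M = (4*39*(1/(-69 - 46) + 39))/3 = (4*39*(1/(-115) + 39))/3 = (4*39*(-1/115 + 39))/3 = (4*39*(4484/115))/3 = (1/3)*(699504/115) = 233168/115 ≈ 2027.5)
249/(-2197) + 4680/M = 249/(-2197) + 4680/(233168/115) = 249*(-1/2197) + 4680*(115/233168) = -249/2197 + 5175/2242 = 10811217/4925674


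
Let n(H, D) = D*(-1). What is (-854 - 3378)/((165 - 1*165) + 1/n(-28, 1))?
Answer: 4232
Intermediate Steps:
n(H, D) = -D
(-854 - 3378)/((165 - 1*165) + 1/n(-28, 1)) = (-854 - 3378)/((165 - 1*165) + 1/(-1*1)) = -4232/((165 - 165) + 1/(-1)) = -4232/(0 - 1) = -4232/(-1) = -4232*(-1) = 4232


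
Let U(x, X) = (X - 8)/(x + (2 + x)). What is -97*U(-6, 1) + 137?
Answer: 691/10 ≈ 69.100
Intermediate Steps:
U(x, X) = (-8 + X)/(2 + 2*x)
-97*U(-6, 1) + 137 = -97*(-8 + 1)/(2*(1 - 6)) + 137 = -97*(-7)/(2*(-5)) + 137 = -97*(-1)*(-7)/(2*5) + 137 = -97*7/10 + 137 = -679/10 + 137 = 691/10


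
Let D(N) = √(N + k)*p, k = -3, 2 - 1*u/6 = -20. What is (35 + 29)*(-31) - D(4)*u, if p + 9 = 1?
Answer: -928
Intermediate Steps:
p = -8 (p = -9 + 1 = -8)
u = 132 (u = 12 - 6*(-20) = 12 + 120 = 132)
D(N) = -8*√(-3 + N) (D(N) = √(N - 3)*(-8) = √(-3 + N)*(-8) = -8*√(-3 + N))
(35 + 29)*(-31) - D(4)*u = (35 + 29)*(-31) - (-8*√(-3 + 4))*132 = 64*(-31) - (-8*√1)*132 = -1984 - (-8*1)*132 = -1984 - (-8)*132 = -1984 - 1*(-1056) = -1984 + 1056 = -928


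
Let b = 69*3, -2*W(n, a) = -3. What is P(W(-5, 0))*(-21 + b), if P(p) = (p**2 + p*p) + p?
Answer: 1116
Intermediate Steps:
W(n, a) = 3/2 (W(n, a) = -1/2*(-3) = 3/2)
b = 207
P(p) = p + 2*p**2 (P(p) = (p**2 + p**2) + p = 2*p**2 + p = p + 2*p**2)
P(W(-5, 0))*(-21 + b) = (3*(1 + 2*(3/2))/2)*(-21 + 207) = (3*(1 + 3)/2)*186 = ((3/2)*4)*186 = 6*186 = 1116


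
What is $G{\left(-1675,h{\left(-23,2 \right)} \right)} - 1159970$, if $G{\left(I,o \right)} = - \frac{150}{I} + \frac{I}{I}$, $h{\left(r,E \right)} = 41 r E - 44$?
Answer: $- \frac{77717917}{67} \approx -1.16 \cdot 10^{6}$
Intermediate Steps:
$h{\left(r,E \right)} = -44 + 41 E r$ ($h{\left(r,E \right)} = 41 E r - 44 = -44 + 41 E r$)
$G{\left(I,o \right)} = 1 - \frac{150}{I}$ ($G{\left(I,o \right)} = - \frac{150}{I} + 1 = 1 - \frac{150}{I}$)
$G{\left(-1675,h{\left(-23,2 \right)} \right)} - 1159970 = \frac{-150 - 1675}{-1675} - 1159970 = \left(- \frac{1}{1675}\right) \left(-1825\right) - 1159970 = \frac{73}{67} - 1159970 = - \frac{77717917}{67}$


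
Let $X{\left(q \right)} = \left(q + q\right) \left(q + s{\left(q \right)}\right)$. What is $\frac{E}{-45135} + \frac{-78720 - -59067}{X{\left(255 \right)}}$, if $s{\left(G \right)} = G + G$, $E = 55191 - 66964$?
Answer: $\frac{1614901}{7672950} \approx 0.21047$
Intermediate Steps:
$E = -11773$
$s{\left(G \right)} = 2 G$
$X{\left(q \right)} = 6 q^{2}$ ($X{\left(q \right)} = \left(q + q\right) \left(q + 2 q\right) = 2 q 3 q = 6 q^{2}$)
$\frac{E}{-45135} + \frac{-78720 - -59067}{X{\left(255 \right)}} = - \frac{11773}{-45135} + \frac{-78720 - -59067}{6 \cdot 255^{2}} = \left(-11773\right) \left(- \frac{1}{45135}\right) + \frac{-78720 + 59067}{6 \cdot 65025} = \frac{11773}{45135} - \frac{19653}{390150} = \frac{11773}{45135} - \frac{6551}{130050} = \frac{1614901}{7672950}$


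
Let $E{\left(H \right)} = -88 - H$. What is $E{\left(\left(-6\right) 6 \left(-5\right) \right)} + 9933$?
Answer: $9665$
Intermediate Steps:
$E{\left(\left(-6\right) 6 \left(-5\right) \right)} + 9933 = \left(-88 - \left(-6\right) 6 \left(-5\right)\right) + 9933 = \left(-88 - \left(-36\right) \left(-5\right)\right) + 9933 = \left(-88 - 180\right) + 9933 = -268 + 9933 = 9665$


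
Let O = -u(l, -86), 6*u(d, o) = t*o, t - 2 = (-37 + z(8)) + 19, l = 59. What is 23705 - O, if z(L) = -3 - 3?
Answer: 72061/3 ≈ 24020.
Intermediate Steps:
z(L) = -6
t = -22 (t = 2 + ((-37 - 6) + 19) = 2 + (-43 + 19) = 2 - 24 = -22)
u(d, o) = -11*o/3 (u(d, o) = (-22*o)/6 = -11*o/3)
O = -946/3 (O = -(-11)*(-86)/3 = -1*946/3 = -946/3 ≈ -315.33)
23705 - O = 23705 - 1*(-946/3) = 23705 + 946/3 = 72061/3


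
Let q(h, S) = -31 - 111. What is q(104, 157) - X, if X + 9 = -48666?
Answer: 48533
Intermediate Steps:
X = -48675 (X = -9 - 48666 = -48675)
q(h, S) = -142
q(104, 157) - X = -142 - 1*(-48675) = -142 + 48675 = 48533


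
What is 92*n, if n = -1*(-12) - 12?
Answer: 0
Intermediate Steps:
n = 0 (n = 12 - 12 = 0)
92*n = 92*0 = 0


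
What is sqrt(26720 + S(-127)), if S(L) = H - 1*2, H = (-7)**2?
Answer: sqrt(26767) ≈ 163.61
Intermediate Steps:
H = 49
S(L) = 47 (S(L) = 49 - 1*2 = 49 - 2 = 47)
sqrt(26720 + S(-127)) = sqrt(26720 + 47) = sqrt(26767)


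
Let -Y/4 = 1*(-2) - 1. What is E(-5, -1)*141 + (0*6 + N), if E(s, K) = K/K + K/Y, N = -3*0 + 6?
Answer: 541/4 ≈ 135.25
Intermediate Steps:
N = 6 (N = 0 + 6 = 6)
Y = 12 (Y = -4*(1*(-2) - 1) = -4*(-2 - 1) = -4*(-3) = 12)
E(s, K) = 1 + K/12 (E(s, K) = K/K + K/12 = 1 + K*(1/12) = 1 + K/12)
E(-5, -1)*141 + (0*6 + N) = (1 + (1/12)*(-1))*141 + (0*6 + 6) = (1 - 1/12)*141 + (0 + 6) = (11/12)*141 + 6 = 517/4 + 6 = 541/4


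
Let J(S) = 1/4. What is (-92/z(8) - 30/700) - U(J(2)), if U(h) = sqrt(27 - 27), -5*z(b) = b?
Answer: 2011/35 ≈ 57.457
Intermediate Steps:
z(b) = -b/5
J(S) = 1/4
U(h) = 0 (U(h) = sqrt(0) = 0)
(-92/z(8) - 30/700) - U(J(2)) = (-92/((-1/5*8)) - 30/700) - 1*0 = (-92/(-8/5) - 30*1/700) + 0 = (-92*(-5/8) - 3/70) + 0 = (115/2 - 3/70) + 0 = 2011/35 + 0 = 2011/35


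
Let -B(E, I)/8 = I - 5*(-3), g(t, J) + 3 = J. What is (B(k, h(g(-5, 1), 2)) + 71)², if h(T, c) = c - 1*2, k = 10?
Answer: 2401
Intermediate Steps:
g(t, J) = -3 + J
h(T, c) = -2 + c (h(T, c) = c - 2 = -2 + c)
B(E, I) = -120 - 8*I (B(E, I) = -8*(I - 5*(-3)) = -8*(I + 15) = -8*(15 + I) = -120 - 8*I)
(B(k, h(g(-5, 1), 2)) + 71)² = ((-120 - 8*(-2 + 2)) + 71)² = ((-120 - 8*0) + 71)² = ((-120 + 0) + 71)² = (-120 + 71)² = (-49)² = 2401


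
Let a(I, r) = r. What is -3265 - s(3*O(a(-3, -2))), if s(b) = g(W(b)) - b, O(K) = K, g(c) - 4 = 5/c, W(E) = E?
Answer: -19645/6 ≈ -3274.2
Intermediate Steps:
g(c) = 4 + 5/c
s(b) = 4 - b + 5/b (s(b) = (4 + 5/b) - b = 4 - b + 5/b)
-3265 - s(3*O(a(-3, -2))) = -3265 - (4 - 3*(-2) + 5/((3*(-2)))) = -3265 - (4 - 1*(-6) + 5/(-6)) = -3265 - (4 + 6 + 5*(-1/6)) = -3265 - (4 + 6 - 5/6) = -3265 - 1*55/6 = -3265 - 55/6 = -19645/6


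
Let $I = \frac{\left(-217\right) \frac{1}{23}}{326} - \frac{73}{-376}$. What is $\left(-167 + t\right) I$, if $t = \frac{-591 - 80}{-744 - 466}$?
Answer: $- \frac{387619839}{14096240} \approx -27.498$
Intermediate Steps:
$I = \frac{232881}{1409624}$ ($I = \left(-217\right) \frac{1}{23} \cdot \frac{1}{326} - - \frac{73}{376} = \left(- \frac{217}{23}\right) \frac{1}{326} + \frac{73}{376} = - \frac{217}{7498} + \frac{73}{376} = \frac{232881}{1409624} \approx 0.16521$)
$t = \frac{61}{110}$ ($t = - \frac{671}{-1210} = \left(-671\right) \left(- \frac{1}{1210}\right) = \frac{61}{110} \approx 0.55455$)
$\left(-167 + t\right) I = \left(-167 + \frac{61}{110}\right) \frac{232881}{1409624} = \left(- \frac{18309}{110}\right) \frac{232881}{1409624} = - \frac{387619839}{14096240}$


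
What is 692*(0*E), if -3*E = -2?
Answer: 0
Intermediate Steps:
E = ⅔ (E = -⅓*(-2) = ⅔ ≈ 0.66667)
692*(0*E) = 692*(0*(⅔)) = 692*0 = 0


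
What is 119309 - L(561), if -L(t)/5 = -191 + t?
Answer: 121159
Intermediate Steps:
L(t) = 955 - 5*t (L(t) = -5*(-191 + t) = 955 - 5*t)
119309 - L(561) = 119309 - (955 - 5*561) = 119309 - (955 - 2805) = 119309 - 1*(-1850) = 119309 + 1850 = 121159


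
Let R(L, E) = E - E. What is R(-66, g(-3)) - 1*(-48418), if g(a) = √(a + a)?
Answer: 48418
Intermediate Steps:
g(a) = √2*√a (g(a) = √(2*a) = √2*√a)
R(L, E) = 0
R(-66, g(-3)) - 1*(-48418) = 0 - 1*(-48418) = 0 + 48418 = 48418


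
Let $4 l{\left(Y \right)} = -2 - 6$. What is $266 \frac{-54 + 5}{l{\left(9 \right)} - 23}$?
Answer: $\frac{13034}{25} \approx 521.36$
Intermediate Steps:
$l{\left(Y \right)} = -2$ ($l{\left(Y \right)} = \frac{-2 - 6}{4} = \frac{1}{4} \left(-8\right) = -2$)
$266 \frac{-54 + 5}{l{\left(9 \right)} - 23} = 266 \frac{-54 + 5}{-2 - 23} = 266 \left(- \frac{49}{-25}\right) = 266 \left(\left(-49\right) \left(- \frac{1}{25}\right)\right) = 266 \cdot \frac{49}{25} = \frac{13034}{25}$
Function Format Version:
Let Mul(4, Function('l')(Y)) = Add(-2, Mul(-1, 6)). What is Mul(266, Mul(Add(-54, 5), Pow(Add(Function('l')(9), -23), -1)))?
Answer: Rational(13034, 25) ≈ 521.36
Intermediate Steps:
Function('l')(Y) = -2 (Function('l')(Y) = Mul(Rational(1, 4), Add(-2, Mul(-1, 6))) = Mul(Rational(1, 4), Add(-2, -6)) = Mul(Rational(1, 4), -8) = -2)
Mul(266, Mul(Add(-54, 5), Pow(Add(Function('l')(9), -23), -1))) = Mul(266, Mul(Add(-54, 5), Pow(Add(-2, -23), -1))) = Mul(266, Mul(-49, Pow(-25, -1))) = Mul(266, Mul(-49, Rational(-1, 25))) = Mul(266, Rational(49, 25)) = Rational(13034, 25)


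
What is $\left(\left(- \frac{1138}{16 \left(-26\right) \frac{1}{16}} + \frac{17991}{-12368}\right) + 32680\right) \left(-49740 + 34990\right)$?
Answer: $- \frac{38801531638875}{80392} \approx -4.8265 \cdot 10^{8}$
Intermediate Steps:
$\left(\left(- \frac{1138}{16 \left(-26\right) \frac{1}{16}} + \frac{17991}{-12368}\right) + 32680\right) \left(-49740 + 34990\right) = \left(\left(- \frac{1138}{\left(-416\right) \frac{1}{16}} + 17991 \left(- \frac{1}{12368}\right)\right) + 32680\right) \left(-14750\right) = \left(\left(- \frac{1138}{-26} - \frac{17991}{12368}\right) + 32680\right) \left(-14750\right) = \left(\left(\left(-1138\right) \left(- \frac{1}{26}\right) - \frac{17991}{12368}\right) + 32680\right) \left(-14750\right) = \left(\left(\frac{569}{13} - \frac{17991}{12368}\right) + 32680\right) \left(-14750\right) = \left(\frac{6803509}{160784} + 32680\right) \left(-14750\right) = \frac{5261224629}{160784} \left(-14750\right) = - \frac{38801531638875}{80392}$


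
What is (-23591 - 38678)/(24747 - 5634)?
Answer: -62269/19113 ≈ -3.2579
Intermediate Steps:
(-23591 - 38678)/(24747 - 5634) = -62269/19113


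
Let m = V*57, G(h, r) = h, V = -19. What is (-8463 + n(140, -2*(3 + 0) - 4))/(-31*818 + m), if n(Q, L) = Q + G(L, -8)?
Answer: 8333/26441 ≈ 0.31515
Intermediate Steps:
m = -1083 (m = -19*57 = -1083)
n(Q, L) = L + Q (n(Q, L) = Q + L = L + Q)
(-8463 + n(140, -2*(3 + 0) - 4))/(-31*818 + m) = (-8463 + ((-2*(3 + 0) - 4) + 140))/(-31*818 - 1083) = (-8463 + ((-2*3 - 4) + 140))/(-25358 - 1083) = (-8463 + ((-6 - 4) + 140))/(-26441) = (-8463 + (-10 + 140))*(-1/26441) = (-8463 + 130)*(-1/26441) = -8333*(-1/26441) = 8333/26441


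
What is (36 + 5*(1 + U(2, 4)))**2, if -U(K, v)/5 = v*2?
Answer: 25281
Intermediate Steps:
U(K, v) = -10*v (U(K, v) = -5*v*2 = -10*v)
(36 + 5*(1 + U(2, 4)))**2 = (36 + 5*(1 - 10*4))**2 = (36 + 5*(1 - 40))**2 = (36 + 5*(-39))**2 = (36 - 195)**2 = (-159)**2 = 25281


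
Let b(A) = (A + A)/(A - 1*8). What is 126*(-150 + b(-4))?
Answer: -18816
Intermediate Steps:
b(A) = 2*A/(-8 + A) (b(A) = (2*A)/(A - 8) = (2*A)/(-8 + A) = 2*A/(-8 + A))
126*(-150 + b(-4)) = 126*(-150 + 2*(-4)/(-8 - 4)) = 126*(-150 + 2*(-4)/(-12)) = 126*(-150 + 2*(-4)*(-1/12)) = 126*(-150 + 2/3) = 126*(-448/3) = -18816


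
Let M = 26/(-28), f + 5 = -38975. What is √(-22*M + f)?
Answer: I*√1909019/7 ≈ 197.38*I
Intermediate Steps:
f = -38980 (f = -5 - 38975 = -38980)
M = -13/14 (M = 26*(-1/28) = -13/14 ≈ -0.92857)
√(-22*M + f) = √(-22*(-13/14) - 38980) = √(143/7 - 38980) = √(-272717/7) = I*√1909019/7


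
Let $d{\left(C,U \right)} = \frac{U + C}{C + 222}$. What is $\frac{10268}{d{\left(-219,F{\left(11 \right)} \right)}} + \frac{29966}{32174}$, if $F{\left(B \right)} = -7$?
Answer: $- \frac{246078895}{1817831} \approx -135.37$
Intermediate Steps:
$d{\left(C,U \right)} = \frac{C + U}{222 + C}$
$\frac{10268}{d{\left(-219,F{\left(11 \right)} \right)}} + \frac{29966}{32174} = \frac{10268}{\frac{1}{222 - 219} \left(-219 - 7\right)} + \frac{29966}{32174} = \frac{10268}{\frac{1}{3} \left(-226\right)} + 29966 \cdot \frac{1}{32174} = \frac{10268}{\frac{1}{3} \left(-226\right)} + \frac{14983}{16087} = \frac{10268}{- \frac{226}{3}} + \frac{14983}{16087} = 10268 \left(- \frac{3}{226}\right) + \frac{14983}{16087} = - \frac{15402}{113} + \frac{14983}{16087} = - \frac{246078895}{1817831}$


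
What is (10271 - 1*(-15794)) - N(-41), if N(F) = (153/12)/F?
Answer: 4274711/164 ≈ 26065.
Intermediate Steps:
N(F) = 51/(4*F) (N(F) = (153*(1/12))/F = 51/(4*F))
(10271 - 1*(-15794)) - N(-41) = (10271 - 1*(-15794)) - 51/(4*(-41)) = (10271 + 15794) - 51*(-1)/(4*41) = 26065 - 1*(-51/164) = 26065 + 51/164 = 4274711/164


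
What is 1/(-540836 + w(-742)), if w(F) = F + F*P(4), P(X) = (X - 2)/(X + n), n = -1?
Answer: -3/1626218 ≈ -1.8448e-6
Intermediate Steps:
P(X) = (-2 + X)/(-1 + X) (P(X) = (X - 2)/(X - 1) = (-2 + X)/(-1 + X))
w(F) = 5*F/3 (w(F) = F + F*((-2 + 4)/(-1 + 4)) = F + F*(2/3) = F + F*((⅓)*2) = F + F*(⅔) = F + 2*F/3 = 5*F/3)
1/(-540836 + w(-742)) = 1/(-540836 + (5/3)*(-742)) = 1/(-540836 - 3710/3) = 1/(-1626218/3) = -3/1626218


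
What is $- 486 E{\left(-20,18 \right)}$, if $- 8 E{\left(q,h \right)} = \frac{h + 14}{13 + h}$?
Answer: $\frac{1944}{31} \approx 62.71$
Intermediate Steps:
$E{\left(q,h \right)} = - \frac{14 + h}{8 \left(13 + h\right)}$ ($E{\left(q,h \right)} = - \frac{\left(h + 14\right) \frac{1}{13 + h}}{8} = - \frac{\left(14 + h\right) \frac{1}{13 + h}}{8} = - \frac{\frac{1}{13 + h} \left(14 + h\right)}{8} = - \frac{14 + h}{8 \left(13 + h\right)}$)
$- 486 E{\left(-20,18 \right)} = - 486 \frac{-14 - 18}{8 \left(13 + 18\right)} = - 486 \frac{-14 - 18}{8 \cdot 31} = - 486 \cdot \frac{1}{8} \cdot \frac{1}{31} \left(-32\right) = \left(-486\right) \left(- \frac{4}{31}\right) = \frac{1944}{31}$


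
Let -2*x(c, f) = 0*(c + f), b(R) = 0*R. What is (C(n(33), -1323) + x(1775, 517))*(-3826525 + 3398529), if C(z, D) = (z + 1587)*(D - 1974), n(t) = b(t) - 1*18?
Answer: 2214020312028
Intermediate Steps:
b(R) = 0
n(t) = -18 (n(t) = 0 - 1*18 = 0 - 18 = -18)
C(z, D) = (-1974 + D)*(1587 + z) (C(z, D) = (1587 + z)*(-1974 + D) = (-1974 + D)*(1587 + z))
x(c, f) = 0 (x(c, f) = -0*(c + f) = -½*0 = 0)
(C(n(33), -1323) + x(1775, 517))*(-3826525 + 3398529) = ((-3132738 - 1974*(-18) + 1587*(-1323) - 1323*(-18)) + 0)*(-3826525 + 3398529) = ((-3132738 + 35532 - 2099601 + 23814) + 0)*(-427996) = (-5172993 + 0)*(-427996) = -5172993*(-427996) = 2214020312028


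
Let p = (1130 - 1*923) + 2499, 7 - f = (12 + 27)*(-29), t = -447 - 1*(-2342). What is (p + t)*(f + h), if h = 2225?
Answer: 15473163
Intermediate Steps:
t = 1895 (t = -447 + 2342 = 1895)
f = 1138 (f = 7 - (12 + 27)*(-29) = 7 - 39*(-29) = 7 - 1*(-1131) = 7 + 1131 = 1138)
p = 2706 (p = (1130 - 923) + 2499 = 207 + 2499 = 2706)
(p + t)*(f + h) = (2706 + 1895)*(1138 + 2225) = 4601*3363 = 15473163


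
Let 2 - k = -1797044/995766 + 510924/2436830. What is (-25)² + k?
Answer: 381323410879699/606628115445 ≈ 628.59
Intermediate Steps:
k = 2180838726574/606628115445 (k = 2 - (-1797044/995766 + 510924/2436830) = 2 - (-1797044*1/995766 + 510924*(1/2436830)) = 2 - (-898522/497883 + 255462/1218415) = 2 - 1*(-967582495684/606628115445) = 2 + 967582495684/606628115445 = 2180838726574/606628115445 ≈ 3.5950)
(-25)² + k = (-25)² + 2180838726574/606628115445 = 625 + 2180838726574/606628115445 = 381323410879699/606628115445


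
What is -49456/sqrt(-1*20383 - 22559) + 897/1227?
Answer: 299/409 + 24728*I*sqrt(42942)/21471 ≈ 0.73105 + 238.66*I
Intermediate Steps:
-49456/sqrt(-1*20383 - 22559) + 897/1227 = -49456/sqrt(-20383 - 22559) + 897*(1/1227) = -49456*(-I*sqrt(42942)/42942) + 299/409 = -(-24728)*I*sqrt(42942)/21471 + 299/409 = 24728*I*sqrt(42942)/21471 + 299/409 = 299/409 + 24728*I*sqrt(42942)/21471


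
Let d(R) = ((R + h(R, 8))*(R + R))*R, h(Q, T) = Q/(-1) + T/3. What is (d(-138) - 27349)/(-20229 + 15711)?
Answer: -74219/4518 ≈ -16.427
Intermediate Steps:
h(Q, T) = -Q + T/3 (h(Q, T) = Q*(-1) + T*(⅓) = -Q + T/3)
d(R) = 16*R²/3 (d(R) = ((R + (-R + (⅓)*8))*(R + R))*R = ((R + (-R + 8/3))*(2*R))*R = ((R + (8/3 - R))*(2*R))*R = (8*(2*R)/3)*R = (16*R/3)*R = 16*R²/3)
(d(-138) - 27349)/(-20229 + 15711) = ((16/3)*(-138)² - 27349)/(-20229 + 15711) = ((16/3)*19044 - 27349)/(-4518) = (101568 - 27349)*(-1/4518) = 74219*(-1/4518) = -74219/4518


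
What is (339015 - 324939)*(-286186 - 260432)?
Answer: -7694194968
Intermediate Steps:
(339015 - 324939)*(-286186 - 260432) = 14076*(-546618) = -7694194968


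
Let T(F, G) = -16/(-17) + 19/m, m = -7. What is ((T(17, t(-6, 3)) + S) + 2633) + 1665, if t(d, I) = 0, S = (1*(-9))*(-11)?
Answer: 523032/119 ≈ 4395.2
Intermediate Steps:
S = 99 (S = -9*(-11) = 99)
T(F, G) = -211/119 (T(F, G) = -16/(-17) + 19/(-7) = -16*(-1/17) + 19*(-⅐) = 16/17 - 19/7 = -211/119)
((T(17, t(-6, 3)) + S) + 2633) + 1665 = ((-211/119 + 99) + 2633) + 1665 = (11570/119 + 2633) + 1665 = 324897/119 + 1665 = 523032/119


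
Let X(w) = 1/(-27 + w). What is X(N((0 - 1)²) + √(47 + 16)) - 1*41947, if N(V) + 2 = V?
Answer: -4320545/103 - 3*√7/721 ≈ -41947.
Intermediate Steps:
N(V) = -2 + V
X(N((0 - 1)²) + √(47 + 16)) - 1*41947 = 1/(-27 + ((-2 + (0 - 1)²) + √(47 + 16))) - 1*41947 = 1/(-27 + ((-2 + (-1)²) + √63)) - 41947 = 1/(-27 + ((-2 + 1) + 3*√7)) - 41947 = 1/(-27 + (-1 + 3*√7)) - 41947 = 1/(-28 + 3*√7) - 41947 = -41947 + 1/(-28 + 3*√7)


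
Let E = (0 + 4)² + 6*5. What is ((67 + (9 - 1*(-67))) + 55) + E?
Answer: 244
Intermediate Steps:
E = 46 (E = 4² + 30 = 16 + 30 = 46)
((67 + (9 - 1*(-67))) + 55) + E = ((67 + (9 - 1*(-67))) + 55) + 46 = ((67 + (9 + 67)) + 55) + 46 = ((67 + 76) + 55) + 46 = (143 + 55) + 46 = 198 + 46 = 244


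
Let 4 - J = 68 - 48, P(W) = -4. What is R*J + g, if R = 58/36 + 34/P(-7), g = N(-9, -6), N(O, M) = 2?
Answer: 1010/9 ≈ 112.22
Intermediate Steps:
g = 2
R = -62/9 (R = 58/36 + 34/(-4) = 58*(1/36) + 34*(-¼) = 29/18 - 17/2 = -62/9 ≈ -6.8889)
J = -16 (J = 4 - (68 - 48) = 4 - 1*20 = 4 - 20 = -16)
R*J + g = -62/9*(-16) + 2 = 992/9 + 2 = 1010/9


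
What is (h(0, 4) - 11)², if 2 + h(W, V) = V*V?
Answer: 9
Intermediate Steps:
h(W, V) = -2 + V² (h(W, V) = -2 + V*V = -2 + V²)
(h(0, 4) - 11)² = ((-2 + 4²) - 11)² = ((-2 + 16) - 11)² = (14 - 11)² = 3² = 9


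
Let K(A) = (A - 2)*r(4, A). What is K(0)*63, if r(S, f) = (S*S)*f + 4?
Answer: -504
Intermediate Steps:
r(S, f) = 4 + f*S**2 (r(S, f) = S**2*f + 4 = f*S**2 + 4 = 4 + f*S**2)
K(A) = (-2 + A)*(4 + 16*A) (K(A) = (A - 2)*(4 + A*4**2) = (-2 + A)*(4 + A*16) = (-2 + A)*(4 + 16*A))
K(0)*63 = (4*(1 + 4*0)*(-2 + 0))*63 = (4*(1 + 0)*(-2))*63 = (4*1*(-2))*63 = -8*63 = -504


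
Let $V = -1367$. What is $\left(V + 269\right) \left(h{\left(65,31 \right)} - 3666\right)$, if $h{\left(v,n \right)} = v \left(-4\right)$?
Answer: $4310748$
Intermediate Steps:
$h{\left(v,n \right)} = - 4 v$
$\left(V + 269\right) \left(h{\left(65,31 \right)} - 3666\right) = \left(-1367 + 269\right) \left(\left(-4\right) 65 - 3666\right) = - 1098 \left(-260 - 3666\right) = \left(-1098\right) \left(-3926\right) = 4310748$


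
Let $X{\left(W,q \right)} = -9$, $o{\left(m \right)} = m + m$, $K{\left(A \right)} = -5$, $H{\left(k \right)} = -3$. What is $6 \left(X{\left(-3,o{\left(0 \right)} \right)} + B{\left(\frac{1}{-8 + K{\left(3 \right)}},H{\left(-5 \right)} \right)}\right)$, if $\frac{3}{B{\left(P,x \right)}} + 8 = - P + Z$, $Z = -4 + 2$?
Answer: $- \frac{2400}{43} \approx -55.814$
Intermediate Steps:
$Z = -2$
$o{\left(m \right)} = 2 m$
$B{\left(P,x \right)} = \frac{3}{-10 - P}$ ($B{\left(P,x \right)} = \frac{3}{-8 - \left(2 + P\right)} = \frac{3}{-10 - P}$)
$6 \left(X{\left(-3,o{\left(0 \right)} \right)} + B{\left(\frac{1}{-8 + K{\left(3 \right)}},H{\left(-5 \right)} \right)}\right) = 6 \left(-9 - \frac{3}{10 + \frac{1}{-8 - 5}}\right) = 6 \left(-9 - \frac{3}{10 + \frac{1}{-13}}\right) = 6 \left(-9 - \frac{3}{10 - \frac{1}{13}}\right) = 6 \left(-9 - \frac{3}{\frac{129}{13}}\right) = 6 \left(-9 - \frac{13}{43}\right) = 6 \left(- \frac{400}{43}\right) = - \frac{2400}{43}$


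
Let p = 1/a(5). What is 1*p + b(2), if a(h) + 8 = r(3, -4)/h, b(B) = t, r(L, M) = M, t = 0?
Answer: -5/44 ≈ -0.11364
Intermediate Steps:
b(B) = 0
a(h) = -8 - 4/h
p = -5/44 (p = 1/(-8 - 4/5) = 1/(-44/5) = -5/44 ≈ -0.11364)
1*p + b(2) = 1*(-5/44) + 0 = -5/44 + 0 = -5/44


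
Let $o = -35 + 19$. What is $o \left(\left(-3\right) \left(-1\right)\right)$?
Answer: $-48$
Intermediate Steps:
$o = -16$
$o \left(\left(-3\right) \left(-1\right)\right) = - 16 \left(\left(-3\right) \left(-1\right)\right) = \left(-16\right) 3 = -48$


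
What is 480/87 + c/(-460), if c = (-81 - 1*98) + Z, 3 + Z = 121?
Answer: 75369/13340 ≈ 5.6498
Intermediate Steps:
Z = 118 (Z = -3 + 121 = 118)
c = -61 (c = (-81 - 1*98) + 118 = (-81 - 98) + 118 = -179 + 118 = -61)
480/87 + c/(-460) = 480/87 - 61/(-460) = 480*(1/87) - 61*(-1/460) = 160/29 + 61/460 = 75369/13340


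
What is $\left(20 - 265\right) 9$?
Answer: $-2205$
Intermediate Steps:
$\left(20 - 265\right) 9 = \left(-245\right) 9 = -2205$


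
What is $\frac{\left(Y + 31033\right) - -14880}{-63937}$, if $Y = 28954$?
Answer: $- \frac{74867}{63937} \approx -1.1709$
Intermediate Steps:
$\frac{\left(Y + 31033\right) - -14880}{-63937} = \frac{\left(28954 + 31033\right) - -14880}{-63937} = \left(59987 + 14880\right) \left(- \frac{1}{63937}\right) = 74867 \left(- \frac{1}{63937}\right) = - \frac{74867}{63937}$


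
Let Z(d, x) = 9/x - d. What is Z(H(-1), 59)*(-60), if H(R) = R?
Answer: -4080/59 ≈ -69.153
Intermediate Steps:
Z(d, x) = -d + 9/x
Z(H(-1), 59)*(-60) = (-1*(-1) + 9/59)*(-60) = (1 + 9*(1/59))*(-60) = (1 + 9/59)*(-60) = (68/59)*(-60) = -4080/59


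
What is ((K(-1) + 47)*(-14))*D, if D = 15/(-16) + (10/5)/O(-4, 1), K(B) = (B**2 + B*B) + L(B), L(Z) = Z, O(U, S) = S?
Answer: -714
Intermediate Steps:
K(B) = B + 2*B**2 (K(B) = (B**2 + B*B) + B = (B**2 + B**2) + B = 2*B**2 + B = B + 2*B**2)
D = 17/16 (D = 15/(-16) + (10/5)/1 = 15*(-1/16) + (10*(1/5))*1 = -15/16 + 2*1 = -15/16 + 2 = 17/16 ≈ 1.0625)
((K(-1) + 47)*(-14))*D = ((-(1 + 2*(-1)) + 47)*(-14))*(17/16) = ((-(1 - 2) + 47)*(-14))*(17/16) = ((-1*(-1) + 47)*(-14))*(17/16) = ((1 + 47)*(-14))*(17/16) = (48*(-14))*(17/16) = -672*17/16 = -714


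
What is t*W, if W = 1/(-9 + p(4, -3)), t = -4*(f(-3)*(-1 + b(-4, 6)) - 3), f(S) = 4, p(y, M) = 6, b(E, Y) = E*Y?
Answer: -412/3 ≈ -137.33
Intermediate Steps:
t = 412 (t = -4*(4*(-1 - 4*6) - 3) = -4*(4*(-1 - 24) - 3) = -4*(4*(-25) - 3) = -4*(-100 - 3) = -4*(-103) = 412)
W = -1/3 (W = 1/(-9 + 6) = 1/(-3) = -1/3 ≈ -0.33333)
t*W = 412*(-1/3) = -412/3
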